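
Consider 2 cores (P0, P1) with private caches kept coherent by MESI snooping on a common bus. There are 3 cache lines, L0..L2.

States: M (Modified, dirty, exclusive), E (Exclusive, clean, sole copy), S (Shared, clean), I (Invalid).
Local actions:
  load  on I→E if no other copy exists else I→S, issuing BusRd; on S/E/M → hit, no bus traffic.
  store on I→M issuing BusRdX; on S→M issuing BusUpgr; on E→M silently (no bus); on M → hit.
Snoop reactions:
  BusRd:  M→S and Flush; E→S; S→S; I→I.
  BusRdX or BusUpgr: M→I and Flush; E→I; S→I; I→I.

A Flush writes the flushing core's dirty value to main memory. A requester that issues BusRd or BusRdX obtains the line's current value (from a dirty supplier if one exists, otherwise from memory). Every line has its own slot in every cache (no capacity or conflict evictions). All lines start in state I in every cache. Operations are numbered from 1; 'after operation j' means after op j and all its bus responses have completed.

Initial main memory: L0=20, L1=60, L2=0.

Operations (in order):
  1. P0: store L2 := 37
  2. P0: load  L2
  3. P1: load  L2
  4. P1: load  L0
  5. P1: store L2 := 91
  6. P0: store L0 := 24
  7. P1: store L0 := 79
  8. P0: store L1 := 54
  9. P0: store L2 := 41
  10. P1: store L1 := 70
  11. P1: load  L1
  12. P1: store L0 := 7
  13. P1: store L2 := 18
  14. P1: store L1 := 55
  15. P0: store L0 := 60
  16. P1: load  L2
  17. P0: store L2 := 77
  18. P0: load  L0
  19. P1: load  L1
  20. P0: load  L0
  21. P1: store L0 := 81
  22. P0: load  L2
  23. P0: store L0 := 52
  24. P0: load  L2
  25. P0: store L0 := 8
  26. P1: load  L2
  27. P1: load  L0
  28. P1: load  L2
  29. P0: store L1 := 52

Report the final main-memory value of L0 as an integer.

memory[L0] = 8

[1] P0: store L2 := 37 | P0:M(37), P1:I | bus: BusRdX
[2] P0: load  L2 | P0:M(37), P1:I | bus: none
[3] P1: load  L2 | P0:S(37), P1:S(37) | bus: BusRd,Flush
[4] P1: load  L0 | P0:I, P1:E(20) | bus: BusRd
[5] P1: store L2 := 91 | P0:I, P1:M(91) | bus: BusUpgr
[6] P0: store L0 := 24 | P0:M(24), P1:I | bus: BusRdX
[7] P1: store L0 := 79 | P0:I, P1:M(79) | bus: BusRdX,Flush
[8] P0: store L1 := 54 | P0:M(54), P1:I | bus: BusRdX
[9] P0: store L2 := 41 | P0:M(41), P1:I | bus: BusRdX,Flush
[10] P1: store L1 := 70 | P0:I, P1:M(70) | bus: BusRdX,Flush
[11] P1: load  L1 | P0:I, P1:M(70) | bus: none
[12] P1: store L0 := 7 | P0:I, P1:M(7) | bus: none
[13] P1: store L2 := 18 | P0:I, P1:M(18) | bus: BusRdX,Flush
[14] P1: store L1 := 55 | P0:I, P1:M(55) | bus: none
[15] P0: store L0 := 60 | P0:M(60), P1:I | bus: BusRdX,Flush
[16] P1: load  L2 | P0:I, P1:M(18) | bus: none
[17] P0: store L2 := 77 | P0:M(77), P1:I | bus: BusRdX,Flush
[18] P0: load  L0 | P0:M(60), P1:I | bus: none
[19] P1: load  L1 | P0:I, P1:M(55) | bus: none
[20] P0: load  L0 | P0:M(60), P1:I | bus: none
[21] P1: store L0 := 81 | P0:I, P1:M(81) | bus: BusRdX,Flush
[22] P0: load  L2 | P0:M(77), P1:I | bus: none
[23] P0: store L0 := 52 | P0:M(52), P1:I | bus: BusRdX,Flush
[24] P0: load  L2 | P0:M(77), P1:I | bus: none
[25] P0: store L0 := 8 | P0:M(8), P1:I | bus: none
[26] P1: load  L2 | P0:S(77), P1:S(77) | bus: BusRd,Flush
[27] P1: load  L0 | P0:S(8), P1:S(8) | bus: BusRd,Flush
[28] P1: load  L2 | P0:S(77), P1:S(77) | bus: none
[29] P0: store L1 := 52 | P0:M(52), P1:I | bus: BusRdX,Flush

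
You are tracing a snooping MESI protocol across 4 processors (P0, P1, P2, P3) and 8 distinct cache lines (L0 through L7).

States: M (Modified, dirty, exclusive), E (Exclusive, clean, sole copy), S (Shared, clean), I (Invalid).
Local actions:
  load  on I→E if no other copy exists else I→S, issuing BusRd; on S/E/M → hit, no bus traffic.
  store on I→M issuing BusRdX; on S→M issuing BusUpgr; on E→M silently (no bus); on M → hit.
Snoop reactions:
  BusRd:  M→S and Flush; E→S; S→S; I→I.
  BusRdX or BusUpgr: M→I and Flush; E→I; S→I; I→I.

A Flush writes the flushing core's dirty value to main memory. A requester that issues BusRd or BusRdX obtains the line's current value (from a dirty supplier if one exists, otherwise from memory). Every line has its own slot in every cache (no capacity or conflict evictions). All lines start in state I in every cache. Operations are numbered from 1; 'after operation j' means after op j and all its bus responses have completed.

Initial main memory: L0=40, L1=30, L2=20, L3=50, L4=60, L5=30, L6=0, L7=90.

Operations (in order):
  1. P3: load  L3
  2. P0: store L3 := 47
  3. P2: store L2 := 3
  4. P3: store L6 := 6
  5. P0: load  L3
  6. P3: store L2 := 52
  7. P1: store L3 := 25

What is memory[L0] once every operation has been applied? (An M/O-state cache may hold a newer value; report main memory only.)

  op1 P3: load  L3 → I/I/I/E on L3; bus BusRd; mem=50
  op2 P0: store L3 := 47 → M/I/I/I on L3; bus BusRdX; mem=50
  op3 P2: store L2 := 3 → I/I/M/I on L2; bus BusRdX; mem=20
  op4 P3: store L6 := 6 → I/I/I/M on L6; bus BusRdX; mem=0
  op5 P0: load  L3 → M/I/I/I on L3; bus (none); mem=50
  op6 P3: store L2 := 52 → I/I/I/M on L2; bus BusRdX Flush; mem=3
  op7 P1: store L3 := 25 → I/M/I/I on L3; bus BusRdX Flush; mem=47

memory[L0] = 40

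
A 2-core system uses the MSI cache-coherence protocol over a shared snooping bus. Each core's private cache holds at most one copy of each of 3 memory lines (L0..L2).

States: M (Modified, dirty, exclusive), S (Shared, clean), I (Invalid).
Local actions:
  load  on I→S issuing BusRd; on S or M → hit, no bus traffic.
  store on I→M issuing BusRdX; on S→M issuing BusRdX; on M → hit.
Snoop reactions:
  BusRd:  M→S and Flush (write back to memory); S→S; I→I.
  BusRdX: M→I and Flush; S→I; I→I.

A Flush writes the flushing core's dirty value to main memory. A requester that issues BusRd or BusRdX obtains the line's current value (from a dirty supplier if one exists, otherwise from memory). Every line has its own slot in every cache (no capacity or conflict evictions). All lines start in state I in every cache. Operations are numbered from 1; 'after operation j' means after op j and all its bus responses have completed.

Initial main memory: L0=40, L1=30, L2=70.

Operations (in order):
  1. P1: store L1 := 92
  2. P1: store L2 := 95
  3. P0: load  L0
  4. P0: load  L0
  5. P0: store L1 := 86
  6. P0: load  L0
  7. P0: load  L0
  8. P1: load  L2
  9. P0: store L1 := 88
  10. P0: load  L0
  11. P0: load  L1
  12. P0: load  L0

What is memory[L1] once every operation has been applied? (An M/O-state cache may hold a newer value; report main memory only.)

memory[L1] = 92

step 1: P1: store L1 := 92  ⟶  IM  (L1)  txn=BusRdX  M[L1]=30
step 2: P1: store L2 := 95  ⟶  IM  (L2)  txn=BusRdX  M[L2]=70
step 3: P0: load  L0  ⟶  SI  (L0)  txn=BusRd  M[L0]=40
step 4: P0: load  L0  ⟶  SI  (L0)  txn=∅  M[L0]=40
step 5: P0: store L1 := 86  ⟶  MI  (L1)  txn=BusRdX+Flush  M[L1]=92
step 6: P0: load  L0  ⟶  SI  (L0)  txn=∅  M[L0]=40
step 7: P0: load  L0  ⟶  SI  (L0)  txn=∅  M[L0]=40
step 8: P1: load  L2  ⟶  IM  (L2)  txn=∅  M[L2]=70
step 9: P0: store L1 := 88  ⟶  MI  (L1)  txn=∅  M[L1]=92
step 10: P0: load  L0  ⟶  SI  (L0)  txn=∅  M[L0]=40
step 11: P0: load  L1  ⟶  MI  (L1)  txn=∅  M[L1]=92
step 12: P0: load  L0  ⟶  SI  (L0)  txn=∅  M[L0]=40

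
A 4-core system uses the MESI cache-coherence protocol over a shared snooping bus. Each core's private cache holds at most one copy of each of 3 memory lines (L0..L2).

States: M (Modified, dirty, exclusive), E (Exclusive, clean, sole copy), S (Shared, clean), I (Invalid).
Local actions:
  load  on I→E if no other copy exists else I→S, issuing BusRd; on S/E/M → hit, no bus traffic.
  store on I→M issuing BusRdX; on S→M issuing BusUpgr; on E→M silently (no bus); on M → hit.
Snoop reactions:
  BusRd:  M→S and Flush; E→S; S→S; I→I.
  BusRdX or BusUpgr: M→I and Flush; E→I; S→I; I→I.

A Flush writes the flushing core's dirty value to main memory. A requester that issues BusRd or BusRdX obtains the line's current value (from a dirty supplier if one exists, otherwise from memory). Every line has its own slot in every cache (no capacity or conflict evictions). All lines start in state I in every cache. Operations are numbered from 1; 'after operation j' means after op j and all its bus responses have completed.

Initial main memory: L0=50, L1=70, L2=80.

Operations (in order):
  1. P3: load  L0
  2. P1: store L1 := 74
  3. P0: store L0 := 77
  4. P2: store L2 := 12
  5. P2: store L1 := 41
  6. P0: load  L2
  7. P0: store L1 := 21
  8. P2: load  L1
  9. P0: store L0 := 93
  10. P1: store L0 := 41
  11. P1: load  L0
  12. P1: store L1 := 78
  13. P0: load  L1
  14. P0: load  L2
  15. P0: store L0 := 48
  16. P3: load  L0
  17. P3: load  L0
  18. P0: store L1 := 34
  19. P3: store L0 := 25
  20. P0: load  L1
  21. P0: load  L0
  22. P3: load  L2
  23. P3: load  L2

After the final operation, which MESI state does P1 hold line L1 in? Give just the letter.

step 1: P3: load  L0  ⟶  IIIE  (L0)  txn=BusRd  M[L0]=50
step 2: P1: store L1 := 74  ⟶  IMII  (L1)  txn=BusRdX  M[L1]=70
step 3: P0: store L0 := 77  ⟶  MIII  (L0)  txn=BusRdX  M[L0]=50
step 4: P2: store L2 := 12  ⟶  IIMI  (L2)  txn=BusRdX  M[L2]=80
step 5: P2: store L1 := 41  ⟶  IIMI  (L1)  txn=BusRdX+Flush  M[L1]=74
step 6: P0: load  L2  ⟶  SISI  (L2)  txn=BusRd+Flush  M[L2]=12
step 7: P0: store L1 := 21  ⟶  MIII  (L1)  txn=BusRdX+Flush  M[L1]=41
step 8: P2: load  L1  ⟶  SISI  (L1)  txn=BusRd+Flush  M[L1]=21
step 9: P0: store L0 := 93  ⟶  MIII  (L0)  txn=∅  M[L0]=50
step 10: P1: store L0 := 41  ⟶  IMII  (L0)  txn=BusRdX+Flush  M[L0]=93
step 11: P1: load  L0  ⟶  IMII  (L0)  txn=∅  M[L0]=93
step 12: P1: store L1 := 78  ⟶  IMII  (L1)  txn=BusRdX  M[L1]=21
step 13: P0: load  L1  ⟶  SSII  (L1)  txn=BusRd+Flush  M[L1]=78
step 14: P0: load  L2  ⟶  SISI  (L2)  txn=∅  M[L2]=12
step 15: P0: store L0 := 48  ⟶  MIII  (L0)  txn=BusRdX+Flush  M[L0]=41
step 16: P3: load  L0  ⟶  SIIS  (L0)  txn=BusRd+Flush  M[L0]=48
step 17: P3: load  L0  ⟶  SIIS  (L0)  txn=∅  M[L0]=48
step 18: P0: store L1 := 34  ⟶  MIII  (L1)  txn=BusUpgr  M[L1]=78
step 19: P3: store L0 := 25  ⟶  IIIM  (L0)  txn=BusUpgr  M[L0]=48
step 20: P0: load  L1  ⟶  MIII  (L1)  txn=∅  M[L1]=78
step 21: P0: load  L0  ⟶  SIIS  (L0)  txn=BusRd+Flush  M[L0]=25
step 22: P3: load  L2  ⟶  SISS  (L2)  txn=BusRd  M[L2]=12
step 23: P3: load  L2  ⟶  SISS  (L2)  txn=∅  M[L2]=12

state = I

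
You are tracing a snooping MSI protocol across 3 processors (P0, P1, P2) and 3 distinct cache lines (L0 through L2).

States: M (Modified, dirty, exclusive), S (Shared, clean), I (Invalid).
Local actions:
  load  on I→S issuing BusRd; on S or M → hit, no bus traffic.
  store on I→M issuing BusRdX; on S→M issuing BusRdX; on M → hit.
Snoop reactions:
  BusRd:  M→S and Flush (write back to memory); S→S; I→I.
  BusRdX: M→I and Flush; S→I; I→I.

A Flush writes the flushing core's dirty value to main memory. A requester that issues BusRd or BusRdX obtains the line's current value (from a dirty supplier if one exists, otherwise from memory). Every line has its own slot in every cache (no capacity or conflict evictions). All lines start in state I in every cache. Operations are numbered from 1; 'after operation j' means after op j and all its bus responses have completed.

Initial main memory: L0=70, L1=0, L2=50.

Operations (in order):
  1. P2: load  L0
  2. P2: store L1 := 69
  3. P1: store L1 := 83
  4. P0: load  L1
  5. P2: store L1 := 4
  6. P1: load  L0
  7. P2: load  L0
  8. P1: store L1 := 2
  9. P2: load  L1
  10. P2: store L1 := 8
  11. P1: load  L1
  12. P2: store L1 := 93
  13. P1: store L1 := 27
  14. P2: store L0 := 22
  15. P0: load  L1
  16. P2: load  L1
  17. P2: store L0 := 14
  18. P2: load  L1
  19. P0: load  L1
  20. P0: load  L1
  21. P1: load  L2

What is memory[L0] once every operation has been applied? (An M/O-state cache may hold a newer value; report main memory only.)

memory[L0] = 70

1. P2: load  L0  bus=[BusRd]  L0: P0=I P1=I P2=S  mem[L0]=70
2. P2: store L1 := 69  bus=[BusRdX]  L1: P0=I P1=I P2=M  mem[L1]=0
3. P1: store L1 := 83  bus=[BusRdX,Flush]  L1: P0=I P1=M P2=I  mem[L1]=69
4. P0: load  L1  bus=[BusRd,Flush]  L1: P0=S P1=S P2=I  mem[L1]=83
5. P2: store L1 := 4  bus=[BusRdX]  L1: P0=I P1=I P2=M  mem[L1]=83
6. P1: load  L0  bus=[BusRd]  L0: P0=I P1=S P2=S  mem[L0]=70
7. P2: load  L0  bus=[-]  L0: P0=I P1=S P2=S  mem[L0]=70
8. P1: store L1 := 2  bus=[BusRdX,Flush]  L1: P0=I P1=M P2=I  mem[L1]=4
9. P2: load  L1  bus=[BusRd,Flush]  L1: P0=I P1=S P2=S  mem[L1]=2
10. P2: store L1 := 8  bus=[BusRdX]  L1: P0=I P1=I P2=M  mem[L1]=2
11. P1: load  L1  bus=[BusRd,Flush]  L1: P0=I P1=S P2=S  mem[L1]=8
12. P2: store L1 := 93  bus=[BusRdX]  L1: P0=I P1=I P2=M  mem[L1]=8
13. P1: store L1 := 27  bus=[BusRdX,Flush]  L1: P0=I P1=M P2=I  mem[L1]=93
14. P2: store L0 := 22  bus=[BusRdX]  L0: P0=I P1=I P2=M  mem[L0]=70
15. P0: load  L1  bus=[BusRd,Flush]  L1: P0=S P1=S P2=I  mem[L1]=27
16. P2: load  L1  bus=[BusRd]  L1: P0=S P1=S P2=S  mem[L1]=27
17. P2: store L0 := 14  bus=[-]  L0: P0=I P1=I P2=M  mem[L0]=70
18. P2: load  L1  bus=[-]  L1: P0=S P1=S P2=S  mem[L1]=27
19. P0: load  L1  bus=[-]  L1: P0=S P1=S P2=S  mem[L1]=27
20. P0: load  L1  bus=[-]  L1: P0=S P1=S P2=S  mem[L1]=27
21. P1: load  L2  bus=[BusRd]  L2: P0=I P1=S P2=I  mem[L2]=50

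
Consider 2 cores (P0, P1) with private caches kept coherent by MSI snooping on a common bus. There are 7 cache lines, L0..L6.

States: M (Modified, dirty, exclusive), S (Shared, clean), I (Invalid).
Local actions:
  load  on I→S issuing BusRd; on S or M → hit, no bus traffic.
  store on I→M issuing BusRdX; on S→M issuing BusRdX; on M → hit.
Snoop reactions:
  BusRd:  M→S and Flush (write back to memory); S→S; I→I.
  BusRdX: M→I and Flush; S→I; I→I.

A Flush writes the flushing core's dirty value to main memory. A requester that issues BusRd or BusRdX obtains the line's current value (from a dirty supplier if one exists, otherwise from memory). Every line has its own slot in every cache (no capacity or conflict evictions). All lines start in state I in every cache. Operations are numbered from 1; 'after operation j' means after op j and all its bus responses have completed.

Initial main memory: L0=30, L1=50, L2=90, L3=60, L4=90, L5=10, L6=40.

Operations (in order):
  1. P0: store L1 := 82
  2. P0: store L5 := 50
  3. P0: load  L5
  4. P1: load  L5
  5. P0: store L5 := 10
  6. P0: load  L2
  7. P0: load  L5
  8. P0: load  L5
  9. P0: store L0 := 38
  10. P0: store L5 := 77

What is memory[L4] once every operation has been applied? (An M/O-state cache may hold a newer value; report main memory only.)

1. P0: store L1 := 82  bus=[BusRdX]  L1: P0=M P1=I  mem[L1]=50
2. P0: store L5 := 50  bus=[BusRdX]  L5: P0=M P1=I  mem[L5]=10
3. P0: load  L5  bus=[-]  L5: P0=M P1=I  mem[L5]=10
4. P1: load  L5  bus=[BusRd,Flush]  L5: P0=S P1=S  mem[L5]=50
5. P0: store L5 := 10  bus=[BusRdX]  L5: P0=M P1=I  mem[L5]=50
6. P0: load  L2  bus=[BusRd]  L2: P0=S P1=I  mem[L2]=90
7. P0: load  L5  bus=[-]  L5: P0=M P1=I  mem[L5]=50
8. P0: load  L5  bus=[-]  L5: P0=M P1=I  mem[L5]=50
9. P0: store L0 := 38  bus=[BusRdX]  L0: P0=M P1=I  mem[L0]=30
10. P0: store L5 := 77  bus=[-]  L5: P0=M P1=I  mem[L5]=50

memory[L4] = 90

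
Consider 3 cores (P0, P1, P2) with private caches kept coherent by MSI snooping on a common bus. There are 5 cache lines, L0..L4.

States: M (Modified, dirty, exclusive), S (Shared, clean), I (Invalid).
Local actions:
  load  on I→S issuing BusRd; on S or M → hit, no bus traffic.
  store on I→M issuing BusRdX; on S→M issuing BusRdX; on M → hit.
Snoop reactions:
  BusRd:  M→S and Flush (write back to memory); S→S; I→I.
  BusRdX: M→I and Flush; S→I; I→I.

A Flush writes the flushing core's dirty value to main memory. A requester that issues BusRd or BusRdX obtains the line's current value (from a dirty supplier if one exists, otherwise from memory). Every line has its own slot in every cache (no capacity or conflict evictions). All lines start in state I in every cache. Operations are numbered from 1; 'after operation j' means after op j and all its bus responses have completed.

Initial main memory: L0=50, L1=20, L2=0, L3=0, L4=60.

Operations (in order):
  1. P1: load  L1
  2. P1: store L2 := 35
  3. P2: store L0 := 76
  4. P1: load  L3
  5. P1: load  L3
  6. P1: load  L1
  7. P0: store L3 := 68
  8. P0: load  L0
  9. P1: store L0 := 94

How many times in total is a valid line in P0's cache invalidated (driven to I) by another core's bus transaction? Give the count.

invalidations = 1

  op1 P1: load  L1 → I/S/I on L1; bus BusRd; mem=20
  op2 P1: store L2 := 35 → I/M/I on L2; bus BusRdX; mem=0
  op3 P2: store L0 := 76 → I/I/M on L0; bus BusRdX; mem=50
  op4 P1: load  L3 → I/S/I on L3; bus BusRd; mem=0
  op5 P1: load  L3 → I/S/I on L3; bus (none); mem=0
  op6 P1: load  L1 → I/S/I on L1; bus (none); mem=20
  op7 P0: store L3 := 68 → M/I/I on L3; bus BusRdX; mem=0
  op8 P0: load  L0 → S/I/S on L0; bus BusRd Flush; mem=76
  op9 P1: store L0 := 94 → I/M/I on L0; bus BusRdX; mem=76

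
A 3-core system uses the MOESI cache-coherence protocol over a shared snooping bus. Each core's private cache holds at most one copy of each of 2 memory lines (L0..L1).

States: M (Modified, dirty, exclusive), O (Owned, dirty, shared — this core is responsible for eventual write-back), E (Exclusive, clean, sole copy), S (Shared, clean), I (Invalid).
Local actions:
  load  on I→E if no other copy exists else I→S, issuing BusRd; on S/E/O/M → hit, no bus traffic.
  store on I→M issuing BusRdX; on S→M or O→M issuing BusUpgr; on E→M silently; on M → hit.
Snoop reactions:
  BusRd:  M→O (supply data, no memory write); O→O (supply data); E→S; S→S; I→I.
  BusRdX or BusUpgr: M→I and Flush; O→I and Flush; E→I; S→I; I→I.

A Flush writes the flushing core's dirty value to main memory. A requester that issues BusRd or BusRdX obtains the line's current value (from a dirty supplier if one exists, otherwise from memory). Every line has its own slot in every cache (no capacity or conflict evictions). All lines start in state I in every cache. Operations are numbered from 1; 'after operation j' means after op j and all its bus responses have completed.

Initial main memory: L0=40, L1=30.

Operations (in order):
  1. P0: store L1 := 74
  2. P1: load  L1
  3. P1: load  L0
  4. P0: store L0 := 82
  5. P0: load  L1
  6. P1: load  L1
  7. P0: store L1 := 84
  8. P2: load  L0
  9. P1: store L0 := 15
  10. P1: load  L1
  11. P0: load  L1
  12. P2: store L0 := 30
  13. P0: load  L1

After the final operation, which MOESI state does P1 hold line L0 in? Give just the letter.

step 1: P0: store L1 := 74  ⟶  MII  (L1)  txn=BusRdX  M[L1]=30
step 2: P1: load  L1  ⟶  OSI  (L1)  txn=BusRd  M[L1]=30
step 3: P1: load  L0  ⟶  IEI  (L0)  txn=BusRd  M[L0]=40
step 4: P0: store L0 := 82  ⟶  MII  (L0)  txn=BusRdX  M[L0]=40
step 5: P0: load  L1  ⟶  OSI  (L1)  txn=∅  M[L1]=30
step 6: P1: load  L1  ⟶  OSI  (L1)  txn=∅  M[L1]=30
step 7: P0: store L1 := 84  ⟶  MII  (L1)  txn=BusUpgr  M[L1]=30
step 8: P2: load  L0  ⟶  OIS  (L0)  txn=BusRd  M[L0]=40
step 9: P1: store L0 := 15  ⟶  IMI  (L0)  txn=BusRdX+Flush  M[L0]=82
step 10: P1: load  L1  ⟶  OSI  (L1)  txn=BusRd  M[L1]=30
step 11: P0: load  L1  ⟶  OSI  (L1)  txn=∅  M[L1]=30
step 12: P2: store L0 := 30  ⟶  IIM  (L0)  txn=BusRdX+Flush  M[L0]=15
step 13: P0: load  L1  ⟶  OSI  (L1)  txn=∅  M[L1]=30

state = I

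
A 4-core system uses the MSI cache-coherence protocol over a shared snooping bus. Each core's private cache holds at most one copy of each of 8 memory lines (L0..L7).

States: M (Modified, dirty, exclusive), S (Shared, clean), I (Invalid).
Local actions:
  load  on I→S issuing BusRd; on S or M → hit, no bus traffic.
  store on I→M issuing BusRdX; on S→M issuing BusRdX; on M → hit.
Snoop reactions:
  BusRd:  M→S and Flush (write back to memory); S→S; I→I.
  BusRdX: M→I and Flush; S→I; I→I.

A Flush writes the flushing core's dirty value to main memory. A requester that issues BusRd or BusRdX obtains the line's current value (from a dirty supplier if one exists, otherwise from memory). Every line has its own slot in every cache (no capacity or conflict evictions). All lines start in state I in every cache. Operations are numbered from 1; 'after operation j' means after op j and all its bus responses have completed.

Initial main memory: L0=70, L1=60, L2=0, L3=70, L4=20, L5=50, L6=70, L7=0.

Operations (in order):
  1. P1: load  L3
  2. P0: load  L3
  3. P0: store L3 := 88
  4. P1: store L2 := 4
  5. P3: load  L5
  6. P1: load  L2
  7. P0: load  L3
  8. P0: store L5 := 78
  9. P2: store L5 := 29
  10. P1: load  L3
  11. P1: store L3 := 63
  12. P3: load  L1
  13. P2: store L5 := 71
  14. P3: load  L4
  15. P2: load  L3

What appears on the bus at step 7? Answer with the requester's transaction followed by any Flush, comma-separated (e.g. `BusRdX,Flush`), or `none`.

bus = none

1. P1: load  L3  bus=[BusRd]  L3: P0=I P1=S P2=I P3=I  mem[L3]=70
2. P0: load  L3  bus=[BusRd]  L3: P0=S P1=S P2=I P3=I  mem[L3]=70
3. P0: store L3 := 88  bus=[BusRdX]  L3: P0=M P1=I P2=I P3=I  mem[L3]=70
4. P1: store L2 := 4  bus=[BusRdX]  L2: P0=I P1=M P2=I P3=I  mem[L2]=0
5. P3: load  L5  bus=[BusRd]  L5: P0=I P1=I P2=I P3=S  mem[L5]=50
6. P1: load  L2  bus=[-]  L2: P0=I P1=M P2=I P3=I  mem[L2]=0
7. P0: load  L3  bus=[-]  L3: P0=M P1=I P2=I P3=I  mem[L3]=70
8. P0: store L5 := 78  bus=[BusRdX]  L5: P0=M P1=I P2=I P3=I  mem[L5]=50
9. P2: store L5 := 29  bus=[BusRdX,Flush]  L5: P0=I P1=I P2=M P3=I  mem[L5]=78
10. P1: load  L3  bus=[BusRd,Flush]  L3: P0=S P1=S P2=I P3=I  mem[L3]=88
11. P1: store L3 := 63  bus=[BusRdX]  L3: P0=I P1=M P2=I P3=I  mem[L3]=88
12. P3: load  L1  bus=[BusRd]  L1: P0=I P1=I P2=I P3=S  mem[L1]=60
13. P2: store L5 := 71  bus=[-]  L5: P0=I P1=I P2=M P3=I  mem[L5]=78
14. P3: load  L4  bus=[BusRd]  L4: P0=I P1=I P2=I P3=S  mem[L4]=20
15. P2: load  L3  bus=[BusRd,Flush]  L3: P0=I P1=S P2=S P3=I  mem[L3]=63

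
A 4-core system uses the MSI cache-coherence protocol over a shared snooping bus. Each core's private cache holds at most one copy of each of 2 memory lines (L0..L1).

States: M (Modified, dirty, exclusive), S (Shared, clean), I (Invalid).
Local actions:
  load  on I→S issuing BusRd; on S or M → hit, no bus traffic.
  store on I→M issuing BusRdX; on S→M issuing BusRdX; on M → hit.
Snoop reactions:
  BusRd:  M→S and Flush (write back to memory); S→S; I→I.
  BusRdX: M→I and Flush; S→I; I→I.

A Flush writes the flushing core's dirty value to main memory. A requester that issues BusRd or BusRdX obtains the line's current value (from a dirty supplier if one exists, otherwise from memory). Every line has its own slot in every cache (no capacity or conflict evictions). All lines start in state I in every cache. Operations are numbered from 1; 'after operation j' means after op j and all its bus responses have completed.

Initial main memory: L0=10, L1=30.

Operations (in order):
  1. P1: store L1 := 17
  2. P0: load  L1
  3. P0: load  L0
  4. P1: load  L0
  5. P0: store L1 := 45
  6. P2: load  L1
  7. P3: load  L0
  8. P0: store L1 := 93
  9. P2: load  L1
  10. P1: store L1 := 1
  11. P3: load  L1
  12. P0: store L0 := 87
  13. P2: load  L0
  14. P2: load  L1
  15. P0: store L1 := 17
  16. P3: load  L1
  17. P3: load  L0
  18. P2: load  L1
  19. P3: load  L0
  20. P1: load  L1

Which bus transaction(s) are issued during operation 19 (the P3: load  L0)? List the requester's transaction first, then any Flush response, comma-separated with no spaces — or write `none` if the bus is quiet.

bus = none

  op1 P1: store L1 := 17 → I/M/I/I on L1; bus BusRdX; mem=30
  op2 P0: load  L1 → S/S/I/I on L1; bus BusRd Flush; mem=17
  op3 P0: load  L0 → S/I/I/I on L0; bus BusRd; mem=10
  op4 P1: load  L0 → S/S/I/I on L0; bus BusRd; mem=10
  op5 P0: store L1 := 45 → M/I/I/I on L1; bus BusRdX; mem=17
  op6 P2: load  L1 → S/I/S/I on L1; bus BusRd Flush; mem=45
  op7 P3: load  L0 → S/S/I/S on L0; bus BusRd; mem=10
  op8 P0: store L1 := 93 → M/I/I/I on L1; bus BusRdX; mem=45
  op9 P2: load  L1 → S/I/S/I on L1; bus BusRd Flush; mem=93
  op10 P1: store L1 := 1 → I/M/I/I on L1; bus BusRdX; mem=93
  op11 P3: load  L1 → I/S/I/S on L1; bus BusRd Flush; mem=1
  op12 P0: store L0 := 87 → M/I/I/I on L0; bus BusRdX; mem=10
  op13 P2: load  L0 → S/I/S/I on L0; bus BusRd Flush; mem=87
  op14 P2: load  L1 → I/S/S/S on L1; bus BusRd; mem=1
  op15 P0: store L1 := 17 → M/I/I/I on L1; bus BusRdX; mem=1
  op16 P3: load  L1 → S/I/I/S on L1; bus BusRd Flush; mem=17
  op17 P3: load  L0 → S/I/S/S on L0; bus BusRd; mem=87
  op18 P2: load  L1 → S/I/S/S on L1; bus BusRd; mem=17
  op19 P3: load  L0 → S/I/S/S on L0; bus (none); mem=87
  op20 P1: load  L1 → S/S/S/S on L1; bus BusRd; mem=17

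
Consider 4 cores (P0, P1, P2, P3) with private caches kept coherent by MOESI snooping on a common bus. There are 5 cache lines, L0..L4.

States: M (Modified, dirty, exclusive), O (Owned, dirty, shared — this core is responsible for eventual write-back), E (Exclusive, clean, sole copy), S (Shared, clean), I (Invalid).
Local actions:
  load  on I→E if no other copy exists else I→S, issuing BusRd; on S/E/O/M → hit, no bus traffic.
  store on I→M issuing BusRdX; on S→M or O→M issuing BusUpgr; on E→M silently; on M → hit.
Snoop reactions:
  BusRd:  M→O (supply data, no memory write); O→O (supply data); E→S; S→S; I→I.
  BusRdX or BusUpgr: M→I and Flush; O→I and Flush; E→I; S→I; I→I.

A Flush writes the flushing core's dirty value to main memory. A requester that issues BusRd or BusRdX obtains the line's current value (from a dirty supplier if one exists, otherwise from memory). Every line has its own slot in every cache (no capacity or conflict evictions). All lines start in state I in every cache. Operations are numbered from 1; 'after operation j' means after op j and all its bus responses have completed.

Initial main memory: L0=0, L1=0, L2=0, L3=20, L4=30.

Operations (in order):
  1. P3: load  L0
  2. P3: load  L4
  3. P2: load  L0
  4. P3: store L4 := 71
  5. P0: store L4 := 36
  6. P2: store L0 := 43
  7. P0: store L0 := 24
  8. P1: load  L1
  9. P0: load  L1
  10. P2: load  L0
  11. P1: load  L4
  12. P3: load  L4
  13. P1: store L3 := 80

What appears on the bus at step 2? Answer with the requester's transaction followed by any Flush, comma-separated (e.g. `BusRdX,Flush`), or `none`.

bus = BusRd

[1] P3: load  L0 | P0:I, P1:I, P2:I, P3:E(0) | bus: BusRd
[2] P3: load  L4 | P0:I, P1:I, P2:I, P3:E(30) | bus: BusRd
[3] P2: load  L0 | P0:I, P1:I, P2:S(0), P3:S(0) | bus: BusRd
[4] P3: store L4 := 71 | P0:I, P1:I, P2:I, P3:M(71) | bus: none
[5] P0: store L4 := 36 | P0:M(36), P1:I, P2:I, P3:I | bus: BusRdX,Flush
[6] P2: store L0 := 43 | P0:I, P1:I, P2:M(43), P3:I | bus: BusUpgr
[7] P0: store L0 := 24 | P0:M(24), P1:I, P2:I, P3:I | bus: BusRdX,Flush
[8] P1: load  L1 | P0:I, P1:E(0), P2:I, P3:I | bus: BusRd
[9] P0: load  L1 | P0:S(0), P1:S(0), P2:I, P3:I | bus: BusRd
[10] P2: load  L0 | P0:O(24), P1:I, P2:S(24), P3:I | bus: BusRd
[11] P1: load  L4 | P0:O(36), P1:S(36), P2:I, P3:I | bus: BusRd
[12] P3: load  L4 | P0:O(36), P1:S(36), P2:I, P3:S(36) | bus: BusRd
[13] P1: store L3 := 80 | P0:I, P1:M(80), P2:I, P3:I | bus: BusRdX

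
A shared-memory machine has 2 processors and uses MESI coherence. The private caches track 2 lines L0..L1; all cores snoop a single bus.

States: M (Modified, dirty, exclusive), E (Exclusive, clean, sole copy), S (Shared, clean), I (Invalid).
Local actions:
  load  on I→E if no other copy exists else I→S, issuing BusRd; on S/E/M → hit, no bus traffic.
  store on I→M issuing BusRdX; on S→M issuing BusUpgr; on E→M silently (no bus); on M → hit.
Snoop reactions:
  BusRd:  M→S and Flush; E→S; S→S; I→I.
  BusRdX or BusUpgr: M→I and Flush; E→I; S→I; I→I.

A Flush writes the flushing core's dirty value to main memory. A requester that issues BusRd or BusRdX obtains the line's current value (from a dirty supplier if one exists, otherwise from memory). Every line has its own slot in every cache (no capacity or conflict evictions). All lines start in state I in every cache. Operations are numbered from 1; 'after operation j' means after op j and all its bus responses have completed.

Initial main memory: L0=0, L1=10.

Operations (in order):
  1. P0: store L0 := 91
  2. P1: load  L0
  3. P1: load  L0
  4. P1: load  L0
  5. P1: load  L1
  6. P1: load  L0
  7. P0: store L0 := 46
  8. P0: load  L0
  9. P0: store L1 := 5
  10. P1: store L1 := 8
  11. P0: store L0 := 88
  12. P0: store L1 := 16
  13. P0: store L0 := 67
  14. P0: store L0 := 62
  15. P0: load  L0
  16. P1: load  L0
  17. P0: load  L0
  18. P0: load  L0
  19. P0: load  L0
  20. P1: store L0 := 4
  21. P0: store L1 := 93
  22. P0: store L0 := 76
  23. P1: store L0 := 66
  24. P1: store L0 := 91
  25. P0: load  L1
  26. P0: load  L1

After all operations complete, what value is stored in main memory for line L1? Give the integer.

  op1 P0: store L0 := 91 → M/I on L0; bus BusRdX; mem=0
  op2 P1: load  L0 → S/S on L0; bus BusRd Flush; mem=91
  op3 P1: load  L0 → S/S on L0; bus (none); mem=91
  op4 P1: load  L0 → S/S on L0; bus (none); mem=91
  op5 P1: load  L1 → I/E on L1; bus BusRd; mem=10
  op6 P1: load  L0 → S/S on L0; bus (none); mem=91
  op7 P0: store L0 := 46 → M/I on L0; bus BusUpgr; mem=91
  op8 P0: load  L0 → M/I on L0; bus (none); mem=91
  op9 P0: store L1 := 5 → M/I on L1; bus BusRdX; mem=10
  op10 P1: store L1 := 8 → I/M on L1; bus BusRdX Flush; mem=5
  op11 P0: store L0 := 88 → M/I on L0; bus (none); mem=91
  op12 P0: store L1 := 16 → M/I on L1; bus BusRdX Flush; mem=8
  op13 P0: store L0 := 67 → M/I on L0; bus (none); mem=91
  op14 P0: store L0 := 62 → M/I on L0; bus (none); mem=91
  op15 P0: load  L0 → M/I on L0; bus (none); mem=91
  op16 P1: load  L0 → S/S on L0; bus BusRd Flush; mem=62
  op17 P0: load  L0 → S/S on L0; bus (none); mem=62
  op18 P0: load  L0 → S/S on L0; bus (none); mem=62
  op19 P0: load  L0 → S/S on L0; bus (none); mem=62
  op20 P1: store L0 := 4 → I/M on L0; bus BusUpgr; mem=62
  op21 P0: store L1 := 93 → M/I on L1; bus (none); mem=8
  op22 P0: store L0 := 76 → M/I on L0; bus BusRdX Flush; mem=4
  op23 P1: store L0 := 66 → I/M on L0; bus BusRdX Flush; mem=76
  op24 P1: store L0 := 91 → I/M on L0; bus (none); mem=76
  op25 P0: load  L1 → M/I on L1; bus (none); mem=8
  op26 P0: load  L1 → M/I on L1; bus (none); mem=8

memory[L1] = 8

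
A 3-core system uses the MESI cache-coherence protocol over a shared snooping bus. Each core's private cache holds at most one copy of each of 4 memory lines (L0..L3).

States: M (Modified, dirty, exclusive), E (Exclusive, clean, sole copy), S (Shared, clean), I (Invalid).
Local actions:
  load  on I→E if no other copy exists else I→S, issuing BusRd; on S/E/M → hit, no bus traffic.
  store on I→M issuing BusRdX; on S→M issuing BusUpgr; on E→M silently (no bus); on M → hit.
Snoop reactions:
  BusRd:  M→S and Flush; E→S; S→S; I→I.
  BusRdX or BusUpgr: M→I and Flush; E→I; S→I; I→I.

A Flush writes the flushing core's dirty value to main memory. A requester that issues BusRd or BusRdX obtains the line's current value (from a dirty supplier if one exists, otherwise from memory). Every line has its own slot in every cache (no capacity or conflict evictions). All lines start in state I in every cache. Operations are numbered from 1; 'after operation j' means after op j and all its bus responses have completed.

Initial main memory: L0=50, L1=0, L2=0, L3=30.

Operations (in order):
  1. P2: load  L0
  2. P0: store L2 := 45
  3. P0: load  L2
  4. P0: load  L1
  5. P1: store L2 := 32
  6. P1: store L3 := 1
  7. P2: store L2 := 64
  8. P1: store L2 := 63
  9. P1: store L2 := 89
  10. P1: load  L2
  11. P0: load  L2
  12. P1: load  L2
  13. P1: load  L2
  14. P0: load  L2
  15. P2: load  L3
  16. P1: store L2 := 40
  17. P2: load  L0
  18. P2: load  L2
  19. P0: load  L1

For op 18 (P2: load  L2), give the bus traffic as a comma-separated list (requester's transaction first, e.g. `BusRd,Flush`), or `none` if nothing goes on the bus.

bus = BusRd,Flush

  op1 P2: load  L0 → I/I/E on L0; bus BusRd; mem=50
  op2 P0: store L2 := 45 → M/I/I on L2; bus BusRdX; mem=0
  op3 P0: load  L2 → M/I/I on L2; bus (none); mem=0
  op4 P0: load  L1 → E/I/I on L1; bus BusRd; mem=0
  op5 P1: store L2 := 32 → I/M/I on L2; bus BusRdX Flush; mem=45
  op6 P1: store L3 := 1 → I/M/I on L3; bus BusRdX; mem=30
  op7 P2: store L2 := 64 → I/I/M on L2; bus BusRdX Flush; mem=32
  op8 P1: store L2 := 63 → I/M/I on L2; bus BusRdX Flush; mem=64
  op9 P1: store L2 := 89 → I/M/I on L2; bus (none); mem=64
  op10 P1: load  L2 → I/M/I on L2; bus (none); mem=64
  op11 P0: load  L2 → S/S/I on L2; bus BusRd Flush; mem=89
  op12 P1: load  L2 → S/S/I on L2; bus (none); mem=89
  op13 P1: load  L2 → S/S/I on L2; bus (none); mem=89
  op14 P0: load  L2 → S/S/I on L2; bus (none); mem=89
  op15 P2: load  L3 → I/S/S on L3; bus BusRd Flush; mem=1
  op16 P1: store L2 := 40 → I/M/I on L2; bus BusUpgr; mem=89
  op17 P2: load  L0 → I/I/E on L0; bus (none); mem=50
  op18 P2: load  L2 → I/S/S on L2; bus BusRd Flush; mem=40
  op19 P0: load  L1 → E/I/I on L1; bus (none); mem=0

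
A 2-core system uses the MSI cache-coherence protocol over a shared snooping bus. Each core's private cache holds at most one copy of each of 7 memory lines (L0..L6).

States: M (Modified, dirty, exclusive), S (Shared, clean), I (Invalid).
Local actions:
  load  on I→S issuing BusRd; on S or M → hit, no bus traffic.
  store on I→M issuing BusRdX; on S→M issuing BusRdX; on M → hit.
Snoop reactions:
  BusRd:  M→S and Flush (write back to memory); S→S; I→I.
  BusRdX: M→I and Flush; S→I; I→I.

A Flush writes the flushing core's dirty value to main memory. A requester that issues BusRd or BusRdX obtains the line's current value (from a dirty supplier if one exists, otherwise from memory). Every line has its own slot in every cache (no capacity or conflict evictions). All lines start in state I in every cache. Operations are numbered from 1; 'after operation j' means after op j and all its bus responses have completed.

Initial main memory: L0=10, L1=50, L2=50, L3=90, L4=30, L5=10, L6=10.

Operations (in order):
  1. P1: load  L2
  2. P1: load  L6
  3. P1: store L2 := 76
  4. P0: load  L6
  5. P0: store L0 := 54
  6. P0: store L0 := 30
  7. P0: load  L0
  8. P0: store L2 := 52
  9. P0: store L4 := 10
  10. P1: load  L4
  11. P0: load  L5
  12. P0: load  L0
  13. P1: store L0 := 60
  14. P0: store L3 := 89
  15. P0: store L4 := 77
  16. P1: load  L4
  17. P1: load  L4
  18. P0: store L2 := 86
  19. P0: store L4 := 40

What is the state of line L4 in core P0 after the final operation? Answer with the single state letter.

step 1: P1: load  L2  ⟶  IS  (L2)  txn=BusRd  M[L2]=50
step 2: P1: load  L6  ⟶  IS  (L6)  txn=BusRd  M[L6]=10
step 3: P1: store L2 := 76  ⟶  IM  (L2)  txn=BusRdX  M[L2]=50
step 4: P0: load  L6  ⟶  SS  (L6)  txn=BusRd  M[L6]=10
step 5: P0: store L0 := 54  ⟶  MI  (L0)  txn=BusRdX  M[L0]=10
step 6: P0: store L0 := 30  ⟶  MI  (L0)  txn=∅  M[L0]=10
step 7: P0: load  L0  ⟶  MI  (L0)  txn=∅  M[L0]=10
step 8: P0: store L2 := 52  ⟶  MI  (L2)  txn=BusRdX+Flush  M[L2]=76
step 9: P0: store L4 := 10  ⟶  MI  (L4)  txn=BusRdX  M[L4]=30
step 10: P1: load  L4  ⟶  SS  (L4)  txn=BusRd+Flush  M[L4]=10
step 11: P0: load  L5  ⟶  SI  (L5)  txn=BusRd  M[L5]=10
step 12: P0: load  L0  ⟶  MI  (L0)  txn=∅  M[L0]=10
step 13: P1: store L0 := 60  ⟶  IM  (L0)  txn=BusRdX+Flush  M[L0]=30
step 14: P0: store L3 := 89  ⟶  MI  (L3)  txn=BusRdX  M[L3]=90
step 15: P0: store L4 := 77  ⟶  MI  (L4)  txn=BusRdX  M[L4]=10
step 16: P1: load  L4  ⟶  SS  (L4)  txn=BusRd+Flush  M[L4]=77
step 17: P1: load  L4  ⟶  SS  (L4)  txn=∅  M[L4]=77
step 18: P0: store L2 := 86  ⟶  MI  (L2)  txn=∅  M[L2]=76
step 19: P0: store L4 := 40  ⟶  MI  (L4)  txn=BusRdX  M[L4]=77

state = M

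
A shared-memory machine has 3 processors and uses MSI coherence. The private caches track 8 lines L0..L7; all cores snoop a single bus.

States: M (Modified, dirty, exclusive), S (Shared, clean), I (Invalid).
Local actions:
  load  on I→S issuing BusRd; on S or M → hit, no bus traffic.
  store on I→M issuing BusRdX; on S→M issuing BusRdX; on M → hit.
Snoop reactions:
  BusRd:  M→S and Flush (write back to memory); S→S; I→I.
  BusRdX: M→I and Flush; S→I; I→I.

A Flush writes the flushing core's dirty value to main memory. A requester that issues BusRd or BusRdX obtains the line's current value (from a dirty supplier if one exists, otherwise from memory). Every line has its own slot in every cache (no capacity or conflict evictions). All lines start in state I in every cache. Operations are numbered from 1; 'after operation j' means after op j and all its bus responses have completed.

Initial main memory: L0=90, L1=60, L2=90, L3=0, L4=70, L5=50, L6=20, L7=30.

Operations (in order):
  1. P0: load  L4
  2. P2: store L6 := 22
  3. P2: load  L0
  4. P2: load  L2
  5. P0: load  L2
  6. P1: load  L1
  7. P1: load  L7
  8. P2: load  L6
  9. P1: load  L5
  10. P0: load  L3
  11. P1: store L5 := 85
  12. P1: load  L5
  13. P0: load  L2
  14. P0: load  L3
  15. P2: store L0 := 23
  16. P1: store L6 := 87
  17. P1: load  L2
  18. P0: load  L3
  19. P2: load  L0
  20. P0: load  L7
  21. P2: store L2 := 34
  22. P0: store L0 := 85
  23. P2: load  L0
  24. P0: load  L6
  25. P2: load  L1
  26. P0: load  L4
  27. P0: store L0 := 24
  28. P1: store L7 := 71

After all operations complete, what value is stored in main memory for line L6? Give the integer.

  op1 P0: load  L4 → S/I/I on L4; bus BusRd; mem=70
  op2 P2: store L6 := 22 → I/I/M on L6; bus BusRdX; mem=20
  op3 P2: load  L0 → I/I/S on L0; bus BusRd; mem=90
  op4 P2: load  L2 → I/I/S on L2; bus BusRd; mem=90
  op5 P0: load  L2 → S/I/S on L2; bus BusRd; mem=90
  op6 P1: load  L1 → I/S/I on L1; bus BusRd; mem=60
  op7 P1: load  L7 → I/S/I on L7; bus BusRd; mem=30
  op8 P2: load  L6 → I/I/M on L6; bus (none); mem=20
  op9 P1: load  L5 → I/S/I on L5; bus BusRd; mem=50
  op10 P0: load  L3 → S/I/I on L3; bus BusRd; mem=0
  op11 P1: store L5 := 85 → I/M/I on L5; bus BusRdX; mem=50
  op12 P1: load  L5 → I/M/I on L5; bus (none); mem=50
  op13 P0: load  L2 → S/I/S on L2; bus (none); mem=90
  op14 P0: load  L3 → S/I/I on L3; bus (none); mem=0
  op15 P2: store L0 := 23 → I/I/M on L0; bus BusRdX; mem=90
  op16 P1: store L6 := 87 → I/M/I on L6; bus BusRdX Flush; mem=22
  op17 P1: load  L2 → S/S/S on L2; bus BusRd; mem=90
  op18 P0: load  L3 → S/I/I on L3; bus (none); mem=0
  op19 P2: load  L0 → I/I/M on L0; bus (none); mem=90
  op20 P0: load  L7 → S/S/I on L7; bus BusRd; mem=30
  op21 P2: store L2 := 34 → I/I/M on L2; bus BusRdX; mem=90
  op22 P0: store L0 := 85 → M/I/I on L0; bus BusRdX Flush; mem=23
  op23 P2: load  L0 → S/I/S on L0; bus BusRd Flush; mem=85
  op24 P0: load  L6 → S/S/I on L6; bus BusRd Flush; mem=87
  op25 P2: load  L1 → I/S/S on L1; bus BusRd; mem=60
  op26 P0: load  L4 → S/I/I on L4; bus (none); mem=70
  op27 P0: store L0 := 24 → M/I/I on L0; bus BusRdX; mem=85
  op28 P1: store L7 := 71 → I/M/I on L7; bus BusRdX; mem=30

memory[L6] = 87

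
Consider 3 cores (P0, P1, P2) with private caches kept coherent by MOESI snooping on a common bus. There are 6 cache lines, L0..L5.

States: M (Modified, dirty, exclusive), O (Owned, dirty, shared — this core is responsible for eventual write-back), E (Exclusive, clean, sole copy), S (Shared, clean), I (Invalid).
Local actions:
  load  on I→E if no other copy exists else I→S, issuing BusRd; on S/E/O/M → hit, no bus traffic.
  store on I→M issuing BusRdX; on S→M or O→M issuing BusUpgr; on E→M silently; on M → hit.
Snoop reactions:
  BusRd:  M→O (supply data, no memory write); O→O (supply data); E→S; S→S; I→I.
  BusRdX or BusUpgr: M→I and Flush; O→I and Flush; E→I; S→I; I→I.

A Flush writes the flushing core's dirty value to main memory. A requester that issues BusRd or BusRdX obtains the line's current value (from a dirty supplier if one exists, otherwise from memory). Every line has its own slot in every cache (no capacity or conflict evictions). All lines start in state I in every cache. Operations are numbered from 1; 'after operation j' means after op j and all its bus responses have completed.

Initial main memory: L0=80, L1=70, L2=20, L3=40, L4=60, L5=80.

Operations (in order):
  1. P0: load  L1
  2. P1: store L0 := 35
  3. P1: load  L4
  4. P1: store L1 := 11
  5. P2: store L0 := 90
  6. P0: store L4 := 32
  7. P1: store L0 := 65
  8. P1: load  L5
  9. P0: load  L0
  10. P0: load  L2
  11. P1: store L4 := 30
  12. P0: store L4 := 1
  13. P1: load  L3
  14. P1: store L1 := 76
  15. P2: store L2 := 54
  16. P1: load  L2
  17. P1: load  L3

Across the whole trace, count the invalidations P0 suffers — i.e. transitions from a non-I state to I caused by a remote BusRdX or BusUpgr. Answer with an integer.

[1] P0: load  L1 | P0:E(70), P1:I, P2:I | bus: BusRd
[2] P1: store L0 := 35 | P0:I, P1:M(35), P2:I | bus: BusRdX
[3] P1: load  L4 | P0:I, P1:E(60), P2:I | bus: BusRd
[4] P1: store L1 := 11 | P0:I, P1:M(11), P2:I | bus: BusRdX
[5] P2: store L0 := 90 | P0:I, P1:I, P2:M(90) | bus: BusRdX,Flush
[6] P0: store L4 := 32 | P0:M(32), P1:I, P2:I | bus: BusRdX
[7] P1: store L0 := 65 | P0:I, P1:M(65), P2:I | bus: BusRdX,Flush
[8] P1: load  L5 | P0:I, P1:E(80), P2:I | bus: BusRd
[9] P0: load  L0 | P0:S(65), P1:O(65), P2:I | bus: BusRd
[10] P0: load  L2 | P0:E(20), P1:I, P2:I | bus: BusRd
[11] P1: store L4 := 30 | P0:I, P1:M(30), P2:I | bus: BusRdX,Flush
[12] P0: store L4 := 1 | P0:M(1), P1:I, P2:I | bus: BusRdX,Flush
[13] P1: load  L3 | P0:I, P1:E(40), P2:I | bus: BusRd
[14] P1: store L1 := 76 | P0:I, P1:M(76), P2:I | bus: none
[15] P2: store L2 := 54 | P0:I, P1:I, P2:M(54) | bus: BusRdX
[16] P1: load  L2 | P0:I, P1:S(54), P2:O(54) | bus: BusRd
[17] P1: load  L3 | P0:I, P1:E(40), P2:I | bus: none

invalidations = 3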